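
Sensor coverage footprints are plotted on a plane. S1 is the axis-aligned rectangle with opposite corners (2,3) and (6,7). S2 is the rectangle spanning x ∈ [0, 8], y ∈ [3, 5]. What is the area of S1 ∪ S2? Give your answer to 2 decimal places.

24.00

By inclusion–exclusion:
Individual areas: |S1| = 16, |S2| = 16.
|S1∩S2|: x∈[2,6], y∈[3,5] → 4·2 = 8.
|S1 ∪ S2| = 32 − 8 = 24.00.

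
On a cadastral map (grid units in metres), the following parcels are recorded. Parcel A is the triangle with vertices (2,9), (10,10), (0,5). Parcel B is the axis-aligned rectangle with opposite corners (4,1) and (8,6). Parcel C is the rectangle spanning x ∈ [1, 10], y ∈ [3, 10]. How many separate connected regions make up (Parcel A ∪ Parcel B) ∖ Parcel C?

2

(Parcel A ∪ Parcel B) ∖ Parcel C splits into 2 disjoint pieces (area 0.75, area 8).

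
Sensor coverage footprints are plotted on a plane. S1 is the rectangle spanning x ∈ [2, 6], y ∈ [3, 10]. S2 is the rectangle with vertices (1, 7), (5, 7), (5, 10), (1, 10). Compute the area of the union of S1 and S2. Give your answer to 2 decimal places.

31.00

By inclusion–exclusion:
Individual areas: |S1| = 28, |S2| = 12.
|S1∩S2|: x∈[2,5], y∈[7,10] → 3·3 = 9.
|S1 ∪ S2| = 40 − 9 = 31.00.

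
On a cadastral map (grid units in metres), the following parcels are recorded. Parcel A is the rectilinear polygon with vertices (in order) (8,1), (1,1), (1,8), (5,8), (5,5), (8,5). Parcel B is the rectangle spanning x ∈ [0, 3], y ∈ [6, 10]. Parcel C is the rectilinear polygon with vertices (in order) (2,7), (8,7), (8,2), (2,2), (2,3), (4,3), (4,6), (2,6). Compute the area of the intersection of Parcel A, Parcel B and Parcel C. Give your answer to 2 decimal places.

1.00

The intersection is the polygon with vertices (3,6), (2,6), (2,7), (3,7).
By the shoelace formula its area is 1.00.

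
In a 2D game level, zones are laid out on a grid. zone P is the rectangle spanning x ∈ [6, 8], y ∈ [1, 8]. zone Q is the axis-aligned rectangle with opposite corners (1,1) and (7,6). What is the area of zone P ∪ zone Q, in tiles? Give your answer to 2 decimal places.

By inclusion–exclusion:
Individual areas: |zone P| = 14, |zone Q| = 30.
|zone P∩zone Q|: x∈[6,7], y∈[1,6] → 1·5 = 5.
|zone P ∪ zone Q| = 44 − 5 = 39.00.

39.00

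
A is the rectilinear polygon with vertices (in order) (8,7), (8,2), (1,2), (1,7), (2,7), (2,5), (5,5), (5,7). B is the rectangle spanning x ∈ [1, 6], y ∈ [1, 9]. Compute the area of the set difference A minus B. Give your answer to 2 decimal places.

10.00

|A| = 29, |A∩B| = 19.
|A ∖ B| = |A| − |A∩B| = 29 − 19 = 10.00.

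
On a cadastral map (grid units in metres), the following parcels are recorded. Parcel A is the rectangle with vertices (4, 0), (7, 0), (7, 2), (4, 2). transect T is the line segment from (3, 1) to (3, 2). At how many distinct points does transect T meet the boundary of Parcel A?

The segment lies entirely outside Parcel A and never meets its boundary.

0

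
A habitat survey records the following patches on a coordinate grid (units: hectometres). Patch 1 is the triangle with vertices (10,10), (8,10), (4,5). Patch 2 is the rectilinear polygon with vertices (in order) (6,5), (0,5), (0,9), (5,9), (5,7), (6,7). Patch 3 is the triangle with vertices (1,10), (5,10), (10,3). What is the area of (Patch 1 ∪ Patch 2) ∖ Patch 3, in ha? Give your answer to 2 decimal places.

22.19

|Patch 1 ∪ Patch 2| = 26.2667.
|(Patch 1 ∪ Patch 2) ∩ Patch 3| = 4.0736.
|(Patch 1 ∪ Patch 2) ∖ Patch 3| = 26.2667 − 4.0736 = 22.19.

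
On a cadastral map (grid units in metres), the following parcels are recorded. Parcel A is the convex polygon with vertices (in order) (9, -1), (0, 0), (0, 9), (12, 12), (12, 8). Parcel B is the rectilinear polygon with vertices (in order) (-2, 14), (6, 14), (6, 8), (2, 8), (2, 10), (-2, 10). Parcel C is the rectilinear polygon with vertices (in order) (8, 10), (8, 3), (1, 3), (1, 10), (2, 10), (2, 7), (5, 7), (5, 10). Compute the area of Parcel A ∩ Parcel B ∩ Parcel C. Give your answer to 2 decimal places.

2.00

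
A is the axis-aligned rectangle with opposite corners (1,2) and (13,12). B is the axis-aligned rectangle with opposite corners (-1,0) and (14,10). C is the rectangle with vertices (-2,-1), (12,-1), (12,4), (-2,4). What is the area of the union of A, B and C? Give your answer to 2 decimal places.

By inclusion–exclusion:
Individual areas: |A| = 120, |B| = 150, |C| = 70.
|A∩B|: x∈[1,13], y∈[2,10] → 12·8 = 96.
|A∩C|: x∈[1,12], y∈[2,4] → 11·2 = 22.
|B∩C|: x∈[-1,12], y∈[0,4] → 13·4 = 52.
|A∩B∩C| = 22.
|A ∪ B ∪ C| = 340 − 170 + 22 = 192.00.

192.00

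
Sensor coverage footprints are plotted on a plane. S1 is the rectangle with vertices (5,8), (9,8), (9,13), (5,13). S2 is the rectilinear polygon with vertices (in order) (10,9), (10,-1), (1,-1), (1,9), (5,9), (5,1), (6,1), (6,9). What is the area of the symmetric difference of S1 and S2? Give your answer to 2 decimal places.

96.00

|S1| = 20, |S2| = 82, |S1∩S2| = 3.
|S1 △ S2| = |S1| + |S2| − 2·|S1∩S2| = 20 + 82 − 6 = 96.00.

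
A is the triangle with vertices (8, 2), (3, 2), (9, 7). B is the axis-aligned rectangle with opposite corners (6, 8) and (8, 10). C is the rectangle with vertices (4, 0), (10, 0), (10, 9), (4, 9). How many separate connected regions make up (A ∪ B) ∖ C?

2

(A ∪ B) ∖ C splits into 2 disjoint pieces (area 0.4167, area 2).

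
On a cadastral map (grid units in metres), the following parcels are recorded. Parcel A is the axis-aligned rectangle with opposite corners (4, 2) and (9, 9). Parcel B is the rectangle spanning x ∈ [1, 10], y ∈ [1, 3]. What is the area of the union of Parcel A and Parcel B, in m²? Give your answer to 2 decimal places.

48.00

By inclusion–exclusion:
Individual areas: |Parcel A| = 35, |Parcel B| = 18.
|Parcel A∩Parcel B|: x∈[4,9], y∈[2,3] → 5·1 = 5.
|Parcel A ∪ Parcel B| = 53 − 5 = 48.00.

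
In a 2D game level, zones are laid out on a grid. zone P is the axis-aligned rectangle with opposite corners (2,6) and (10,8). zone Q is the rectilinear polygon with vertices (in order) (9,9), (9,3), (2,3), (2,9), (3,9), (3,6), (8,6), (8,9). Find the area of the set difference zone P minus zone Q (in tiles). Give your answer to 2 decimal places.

12.00

|zone P| = 16, |zone P∩zone Q| = 4.
|zone P ∖ zone Q| = |zone P| − |zone P∩zone Q| = 16 − 4 = 12.00.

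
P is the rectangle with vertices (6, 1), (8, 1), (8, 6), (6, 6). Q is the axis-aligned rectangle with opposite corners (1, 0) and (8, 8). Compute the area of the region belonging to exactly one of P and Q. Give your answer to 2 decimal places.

|P∩Q|: x∈[6,8], y∈[1,6] → 2·5 = 10.
|P △ Q| = |P| + |Q| − 2·|P∩Q| = 10 + 56 − 20 = 46.00.

46.00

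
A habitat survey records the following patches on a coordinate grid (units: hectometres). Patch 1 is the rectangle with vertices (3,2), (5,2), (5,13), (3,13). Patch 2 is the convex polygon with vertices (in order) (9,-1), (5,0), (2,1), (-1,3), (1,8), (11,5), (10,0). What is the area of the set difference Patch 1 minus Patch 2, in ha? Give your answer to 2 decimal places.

|Patch 1| = 22, |Patch 1∩Patch 2| = 10.2.
|Patch 1 ∖ Patch 2| = |Patch 1| − |Patch 1∩Patch 2| = 22 − 10.2 = 11.80.

11.80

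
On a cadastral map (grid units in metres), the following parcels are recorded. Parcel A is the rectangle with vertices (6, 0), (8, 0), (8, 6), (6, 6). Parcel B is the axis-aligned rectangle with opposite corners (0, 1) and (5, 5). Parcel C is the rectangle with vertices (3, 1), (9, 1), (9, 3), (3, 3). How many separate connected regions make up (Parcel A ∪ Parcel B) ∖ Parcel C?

(Parcel A ∪ Parcel B) ∖ Parcel C splits into 3 disjoint pieces (area 2, area 6, area 16).

3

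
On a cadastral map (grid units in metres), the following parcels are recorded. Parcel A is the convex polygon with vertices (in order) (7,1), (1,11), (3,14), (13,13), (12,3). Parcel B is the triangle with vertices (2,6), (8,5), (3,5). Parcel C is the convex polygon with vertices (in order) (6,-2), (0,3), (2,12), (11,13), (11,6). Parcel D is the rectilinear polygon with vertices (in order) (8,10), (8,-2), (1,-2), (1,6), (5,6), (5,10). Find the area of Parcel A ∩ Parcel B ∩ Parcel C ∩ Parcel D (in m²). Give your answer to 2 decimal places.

1.07

The intersection is the polygon with vertices (4.6,5), (4.222,5.63), (8,5).
By the shoelace formula its area is 1.07.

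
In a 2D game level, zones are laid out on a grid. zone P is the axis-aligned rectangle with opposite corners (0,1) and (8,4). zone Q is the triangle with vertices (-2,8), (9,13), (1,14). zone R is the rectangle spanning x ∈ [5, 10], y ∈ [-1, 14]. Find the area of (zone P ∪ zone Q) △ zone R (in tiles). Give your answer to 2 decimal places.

97.23

|zone P ∪ zone Q| = 49.5.
|(zone P ∪ zone Q) ∩ zone R| = 13.6364.
|(zone P ∪ zone Q) △ zone R| = 49.5 + 75 − 27.2727 = 97.23.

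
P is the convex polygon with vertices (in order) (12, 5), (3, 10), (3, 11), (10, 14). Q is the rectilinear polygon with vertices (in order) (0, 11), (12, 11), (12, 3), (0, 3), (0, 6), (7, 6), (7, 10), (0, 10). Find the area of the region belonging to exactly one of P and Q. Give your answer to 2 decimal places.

|P| = 39, |Q| = 68, |P∩Q| = 23.0556.
|P △ Q| = |P| + |Q| − 2·|P∩Q| = 39 + 68 − 46.1111 = 60.89.

60.89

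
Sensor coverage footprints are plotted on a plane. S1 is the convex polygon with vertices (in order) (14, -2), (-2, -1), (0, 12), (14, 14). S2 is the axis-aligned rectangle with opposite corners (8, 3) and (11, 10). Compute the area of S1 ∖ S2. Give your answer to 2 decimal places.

|S1| = 217, |S1∩S2| = 21.
|S1 ∖ S2| = |S1| − |S1∩S2| = 217 − 21 = 196.00.

196.00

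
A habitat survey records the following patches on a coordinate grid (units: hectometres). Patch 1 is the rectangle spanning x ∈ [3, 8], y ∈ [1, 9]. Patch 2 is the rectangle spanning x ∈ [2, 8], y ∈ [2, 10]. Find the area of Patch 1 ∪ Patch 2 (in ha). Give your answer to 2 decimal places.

53.00

By inclusion–exclusion:
Individual areas: |Patch 1| = 40, |Patch 2| = 48.
|Patch 1∩Patch 2|: x∈[3,8], y∈[2,9] → 5·7 = 35.
|Patch 1 ∪ Patch 2| = 88 − 35 = 53.00.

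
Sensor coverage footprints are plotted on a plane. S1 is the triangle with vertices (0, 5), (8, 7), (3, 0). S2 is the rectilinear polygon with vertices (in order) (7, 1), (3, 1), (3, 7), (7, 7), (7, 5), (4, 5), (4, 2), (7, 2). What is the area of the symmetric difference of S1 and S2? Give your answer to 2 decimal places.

20.11

|S1| = 23, |S2| = 15, |S1∩S2| = 8.9429.
|S1 △ S2| = |S1| + |S2| − 2·|S1∩S2| = 23 + 15 − 17.8857 = 20.11.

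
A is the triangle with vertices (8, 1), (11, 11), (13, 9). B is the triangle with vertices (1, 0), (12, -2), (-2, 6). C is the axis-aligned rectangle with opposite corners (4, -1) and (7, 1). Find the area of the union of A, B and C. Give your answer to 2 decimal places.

43.59

By inclusion–exclusion:
Individual areas: |A| = 13, |B| = 30, |C| = 6.
|A∩B| = 0.
|A∩C| = 0.
|B∩C| = 5.414.
|A∩B∩C| = 0.
|A ∪ B ∪ C| = 49 − 5.414 + 0 = 43.59.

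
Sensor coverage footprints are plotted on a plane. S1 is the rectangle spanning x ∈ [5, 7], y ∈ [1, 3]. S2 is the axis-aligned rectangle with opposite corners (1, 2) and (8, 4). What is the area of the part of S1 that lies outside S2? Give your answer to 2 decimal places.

2.00

|S1∩S2|: x∈[5,7], y∈[2,3] → 2·1 = 2.
|S1| = 4.
|S1 ∖ S2| = |S1| − |S1∩S2| = 4 − 2 = 2.00.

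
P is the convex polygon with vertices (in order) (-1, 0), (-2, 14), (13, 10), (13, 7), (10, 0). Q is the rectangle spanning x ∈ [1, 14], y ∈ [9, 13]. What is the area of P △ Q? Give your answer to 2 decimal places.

152.25

|P| = 162.5, |Q| = 52, |P∩Q| = 31.125.
|P △ Q| = |P| + |Q| − 2·|P∩Q| = 162.5 + 52 − 62.25 = 152.25.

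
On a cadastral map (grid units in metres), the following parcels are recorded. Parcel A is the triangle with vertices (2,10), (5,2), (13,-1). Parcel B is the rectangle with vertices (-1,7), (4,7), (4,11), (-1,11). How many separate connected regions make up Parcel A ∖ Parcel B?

1

Parcel A ∖ Parcel B is a single connected region.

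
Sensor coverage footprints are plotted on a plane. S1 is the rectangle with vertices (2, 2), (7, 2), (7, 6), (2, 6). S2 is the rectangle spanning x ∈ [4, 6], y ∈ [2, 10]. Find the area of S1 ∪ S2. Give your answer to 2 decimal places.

28.00

By inclusion–exclusion:
Individual areas: |S1| = 20, |S2| = 16.
|S1∩S2|: x∈[4,6], y∈[2,6] → 2·4 = 8.
|S1 ∪ S2| = 36 − 8 = 28.00.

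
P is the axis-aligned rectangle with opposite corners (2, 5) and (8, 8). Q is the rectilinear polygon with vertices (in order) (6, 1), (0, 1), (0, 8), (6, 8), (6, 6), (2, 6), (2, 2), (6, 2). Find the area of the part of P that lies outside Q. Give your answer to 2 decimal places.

|P| = 18, |P∩Q| = 8.
|P ∖ Q| = |P| − |P∩Q| = 18 − 8 = 10.00.

10.00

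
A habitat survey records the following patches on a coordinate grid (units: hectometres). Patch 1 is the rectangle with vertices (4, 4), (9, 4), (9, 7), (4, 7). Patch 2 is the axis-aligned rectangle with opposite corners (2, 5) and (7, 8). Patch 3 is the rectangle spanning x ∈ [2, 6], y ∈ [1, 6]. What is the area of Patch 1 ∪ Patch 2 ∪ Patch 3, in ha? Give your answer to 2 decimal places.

38.00

By inclusion–exclusion:
Individual areas: |Patch 1| = 15, |Patch 2| = 15, |Patch 3| = 20.
|Patch 1∩Patch 2|: x∈[4,7], y∈[5,7] → 3·2 = 6.
|Patch 1∩Patch 3|: x∈[4,6], y∈[4,6] → 2·2 = 4.
|Patch 2∩Patch 3|: x∈[2,6], y∈[5,6] → 4·1 = 4.
|Patch 1∩Patch 2∩Patch 3| = 2.
|Patch 1 ∪ Patch 2 ∪ Patch 3| = 50 − 14 + 2 = 38.00.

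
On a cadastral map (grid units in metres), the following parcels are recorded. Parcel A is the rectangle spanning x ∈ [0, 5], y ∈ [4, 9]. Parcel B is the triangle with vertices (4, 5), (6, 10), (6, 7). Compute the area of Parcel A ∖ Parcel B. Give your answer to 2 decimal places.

|Parcel A| = 25, |Parcel A∩Parcel B| = 0.75.
|Parcel A ∖ Parcel B| = |Parcel A| − |Parcel A∩Parcel B| = 25 − 0.75 = 24.25.

24.25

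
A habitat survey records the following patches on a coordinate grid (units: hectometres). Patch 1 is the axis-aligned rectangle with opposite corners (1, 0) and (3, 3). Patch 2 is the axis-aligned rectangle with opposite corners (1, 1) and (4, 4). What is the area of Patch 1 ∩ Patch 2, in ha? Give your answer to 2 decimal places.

|Patch 1∩Patch 2|: x∈[1,3], y∈[1,3] → 2·2 = 4.

4.00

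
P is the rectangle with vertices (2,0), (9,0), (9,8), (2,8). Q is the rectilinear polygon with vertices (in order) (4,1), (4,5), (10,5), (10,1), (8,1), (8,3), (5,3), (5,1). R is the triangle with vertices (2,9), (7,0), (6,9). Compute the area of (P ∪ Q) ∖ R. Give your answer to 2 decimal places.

45.78

|P ∪ Q| = 60.
|(P ∪ Q) ∩ R| = 14.2222.
|(P ∪ Q) ∖ R| = 60 − 14.2222 = 45.78.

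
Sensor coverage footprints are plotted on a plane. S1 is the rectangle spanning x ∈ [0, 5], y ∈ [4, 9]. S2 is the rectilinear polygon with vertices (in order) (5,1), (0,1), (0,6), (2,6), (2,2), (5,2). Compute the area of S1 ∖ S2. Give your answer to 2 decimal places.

21.00

|S1| = 25, |S1∩S2| = 4.
|S1 ∖ S2| = |S1| − |S1∩S2| = 25 − 4 = 21.00.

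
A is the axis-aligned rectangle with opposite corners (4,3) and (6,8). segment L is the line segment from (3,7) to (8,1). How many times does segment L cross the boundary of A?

The segment meets the boundary at (6,3.4), (4,5.8).

2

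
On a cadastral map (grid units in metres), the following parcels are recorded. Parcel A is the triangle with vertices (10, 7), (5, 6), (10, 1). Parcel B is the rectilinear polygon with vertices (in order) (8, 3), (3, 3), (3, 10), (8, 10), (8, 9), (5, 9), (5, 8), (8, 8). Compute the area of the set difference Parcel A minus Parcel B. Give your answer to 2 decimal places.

9.60

|Parcel A| = 15, |Parcel A∩Parcel B| = 5.4.
|Parcel A ∖ Parcel B| = |Parcel A| − |Parcel A∩Parcel B| = 15 − 5.4 = 9.60.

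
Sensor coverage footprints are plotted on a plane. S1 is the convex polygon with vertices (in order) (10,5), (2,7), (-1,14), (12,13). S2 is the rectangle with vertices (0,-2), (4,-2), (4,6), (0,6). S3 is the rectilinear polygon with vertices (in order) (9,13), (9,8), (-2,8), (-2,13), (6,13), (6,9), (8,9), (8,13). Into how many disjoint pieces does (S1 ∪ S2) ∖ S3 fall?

2

(S1 ∪ S2) ∖ S3 splits into 2 disjoint pieces (area 43.5, area 32).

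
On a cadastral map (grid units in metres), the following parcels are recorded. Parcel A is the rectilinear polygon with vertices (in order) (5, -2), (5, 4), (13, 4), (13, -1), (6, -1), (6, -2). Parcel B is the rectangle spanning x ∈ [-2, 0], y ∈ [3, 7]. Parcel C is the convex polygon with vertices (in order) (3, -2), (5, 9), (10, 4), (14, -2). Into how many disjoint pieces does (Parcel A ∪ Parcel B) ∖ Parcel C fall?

(Parcel A ∪ Parcel B) ∖ Parcel C splits into 2 disjoint pieces (area 6.75, area 8).

2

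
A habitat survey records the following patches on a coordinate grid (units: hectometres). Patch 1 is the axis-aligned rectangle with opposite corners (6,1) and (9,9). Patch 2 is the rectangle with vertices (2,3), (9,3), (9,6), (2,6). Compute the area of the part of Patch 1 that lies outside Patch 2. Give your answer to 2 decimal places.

|Patch 1∩Patch 2|: x∈[6,9], y∈[3,6] → 3·3 = 9.
|Patch 1| = 24.
|Patch 1 ∖ Patch 2| = |Patch 1| − |Patch 1∩Patch 2| = 24 − 9 = 15.00.

15.00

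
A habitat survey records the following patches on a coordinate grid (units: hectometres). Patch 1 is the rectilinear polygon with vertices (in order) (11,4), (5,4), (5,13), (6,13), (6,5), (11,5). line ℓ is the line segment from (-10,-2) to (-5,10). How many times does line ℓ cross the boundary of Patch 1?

0

The segment lies entirely outside Patch 1 and never meets its boundary.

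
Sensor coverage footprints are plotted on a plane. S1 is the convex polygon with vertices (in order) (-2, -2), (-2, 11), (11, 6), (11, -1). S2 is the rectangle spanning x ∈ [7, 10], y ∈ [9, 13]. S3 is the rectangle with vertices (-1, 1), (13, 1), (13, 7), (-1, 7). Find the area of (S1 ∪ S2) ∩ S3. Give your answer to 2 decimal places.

70.70

The region (S1 ∪ S2) ∩ S3 is the polygon with vertices (11,6), (11,1), (-1,1), (-1,7), (8.4,7).
By the shoelace formula its area is 70.70.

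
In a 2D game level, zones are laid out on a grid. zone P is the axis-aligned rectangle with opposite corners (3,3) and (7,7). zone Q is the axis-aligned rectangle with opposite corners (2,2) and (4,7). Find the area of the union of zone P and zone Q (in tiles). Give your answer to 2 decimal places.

22.00

By inclusion–exclusion:
Individual areas: |zone P| = 16, |zone Q| = 10.
|zone P∩zone Q|: x∈[3,4], y∈[3,7] → 1·4 = 4.
|zone P ∪ zone Q| = 26 − 4 = 22.00.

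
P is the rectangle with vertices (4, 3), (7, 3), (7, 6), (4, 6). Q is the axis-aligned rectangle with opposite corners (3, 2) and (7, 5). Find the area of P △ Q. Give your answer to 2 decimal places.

9.00

|P∩Q|: x∈[4,7], y∈[3,5] → 3·2 = 6.
|P △ Q| = |P| + |Q| − 2·|P∩Q| = 9 + 12 − 12 = 9.00.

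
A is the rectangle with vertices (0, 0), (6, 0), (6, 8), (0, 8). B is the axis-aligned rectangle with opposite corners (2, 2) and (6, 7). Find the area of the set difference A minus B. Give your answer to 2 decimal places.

|A∩B|: x∈[2,6], y∈[2,7] → 4·5 = 20.
|A| = 48.
|A ∖ B| = |A| − |A∩B| = 48 − 20 = 28.00.

28.00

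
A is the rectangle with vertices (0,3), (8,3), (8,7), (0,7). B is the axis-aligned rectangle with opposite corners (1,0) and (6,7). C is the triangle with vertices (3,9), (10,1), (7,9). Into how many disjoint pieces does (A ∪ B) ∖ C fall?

2

(A ∪ B) ∖ C splits into 2 disjoint pieces (area 0.0833, area 40.9643).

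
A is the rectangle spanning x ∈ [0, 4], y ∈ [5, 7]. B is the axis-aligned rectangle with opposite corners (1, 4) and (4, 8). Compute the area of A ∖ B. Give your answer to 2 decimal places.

|A∩B|: x∈[1,4], y∈[5,7] → 3·2 = 6.
|A| = 8.
|A ∖ B| = |A| − |A∩B| = 8 − 6 = 2.00.

2.00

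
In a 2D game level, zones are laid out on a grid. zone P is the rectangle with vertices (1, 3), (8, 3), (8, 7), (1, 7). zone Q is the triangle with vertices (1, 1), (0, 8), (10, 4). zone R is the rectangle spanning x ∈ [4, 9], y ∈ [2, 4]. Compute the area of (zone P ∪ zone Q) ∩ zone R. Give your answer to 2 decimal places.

The region (zone P ∪ zone Q) ∩ zone R is the polygon with vertices (7,3), (4,2), (4,4), (9,4), (9,3.667), (8,3.333), (8,3).
By the shoelace formula its area is 6.00.

6.00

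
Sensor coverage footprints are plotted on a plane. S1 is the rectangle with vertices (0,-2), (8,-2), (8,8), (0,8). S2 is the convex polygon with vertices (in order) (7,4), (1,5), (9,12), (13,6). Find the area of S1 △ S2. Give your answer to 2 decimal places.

87.62

|S1| = 80, |S2| = 47, |S1∩S2| = 19.6905.
|S1 △ S2| = |S1| + |S2| − 2·|S1∩S2| = 80 + 47 − 39.381 = 87.62.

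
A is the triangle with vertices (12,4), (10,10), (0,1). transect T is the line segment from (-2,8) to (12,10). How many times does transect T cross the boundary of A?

2

The segment meets the boundary at (10.091,9.727), (9.623,9.66).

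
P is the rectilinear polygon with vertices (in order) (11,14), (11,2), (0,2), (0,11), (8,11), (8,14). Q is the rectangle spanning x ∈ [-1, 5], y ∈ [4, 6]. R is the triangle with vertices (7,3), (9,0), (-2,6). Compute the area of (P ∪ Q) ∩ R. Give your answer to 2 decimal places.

The region (P ∪ Q) ∩ R is the polygon with vertices (5.333,2), (-1,5.455), (-1,5.667), (7,3), (7.667,2).
By the shoelace formula its area is 8.06.

8.06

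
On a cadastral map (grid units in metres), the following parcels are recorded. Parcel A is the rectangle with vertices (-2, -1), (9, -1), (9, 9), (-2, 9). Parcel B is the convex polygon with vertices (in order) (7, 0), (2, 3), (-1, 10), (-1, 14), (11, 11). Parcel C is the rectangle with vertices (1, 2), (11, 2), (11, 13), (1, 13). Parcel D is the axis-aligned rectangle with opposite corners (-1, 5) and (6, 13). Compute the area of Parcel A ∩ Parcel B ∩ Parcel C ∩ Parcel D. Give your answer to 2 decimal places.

The intersection is the polygon with vertices (1,5.333), (1,9), (6,9), (6,5), (1.143,5).
By the shoelace formula its area is 19.98.

19.98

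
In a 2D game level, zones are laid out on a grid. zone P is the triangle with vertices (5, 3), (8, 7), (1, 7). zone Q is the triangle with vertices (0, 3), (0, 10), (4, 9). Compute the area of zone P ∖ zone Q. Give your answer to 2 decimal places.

13.17

|zone P| = 14, |zone P∩zone Q| = 0.8333.
|zone P ∖ zone Q| = |zone P| − |zone P∩zone Q| = 14 − 0.8333 = 13.17.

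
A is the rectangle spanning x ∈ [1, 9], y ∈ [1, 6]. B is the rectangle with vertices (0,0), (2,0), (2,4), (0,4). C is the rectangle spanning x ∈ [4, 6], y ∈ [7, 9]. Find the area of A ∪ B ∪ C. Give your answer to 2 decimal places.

49.00

By inclusion–exclusion:
Individual areas: |A| = 40, |B| = 8, |C| = 4.
|A∩B|: x∈[1,2], y∈[1,4] → 1·3 = 3.
|A∩C| = 0 (no overlap).
|B∩C| = 0 (no overlap).
|A∩B∩C| = 0.
|A ∪ B ∪ C| = 52 − 3 + 0 = 49.00.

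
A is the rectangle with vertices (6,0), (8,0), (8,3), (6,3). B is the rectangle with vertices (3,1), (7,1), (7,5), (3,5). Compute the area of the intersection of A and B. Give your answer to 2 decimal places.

|A∩B|: x∈[6,7], y∈[1,3] → 1·2 = 2.

2.00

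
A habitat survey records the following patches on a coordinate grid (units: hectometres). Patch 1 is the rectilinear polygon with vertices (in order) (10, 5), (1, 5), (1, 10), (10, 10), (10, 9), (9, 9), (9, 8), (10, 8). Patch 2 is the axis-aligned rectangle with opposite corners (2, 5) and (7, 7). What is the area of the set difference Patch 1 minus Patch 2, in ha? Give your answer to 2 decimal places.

|Patch 1| = 44, |Patch 1∩Patch 2| = 10.
|Patch 1 ∖ Patch 2| = |Patch 1| − |Patch 1∩Patch 2| = 44 − 10 = 34.00.

34.00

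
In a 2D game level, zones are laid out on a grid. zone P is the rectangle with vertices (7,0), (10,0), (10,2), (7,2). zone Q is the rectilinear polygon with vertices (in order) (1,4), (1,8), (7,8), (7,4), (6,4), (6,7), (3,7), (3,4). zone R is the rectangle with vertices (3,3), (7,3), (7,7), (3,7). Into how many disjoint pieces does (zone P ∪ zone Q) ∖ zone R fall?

(zone P ∪ zone Q) ∖ zone R splits into 2 disjoint pieces (area 6, area 12).

2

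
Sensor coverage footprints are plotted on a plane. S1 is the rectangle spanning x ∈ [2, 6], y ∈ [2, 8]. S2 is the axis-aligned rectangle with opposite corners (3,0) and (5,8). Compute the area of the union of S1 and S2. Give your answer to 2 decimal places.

28.00

By inclusion–exclusion:
Individual areas: |S1| = 24, |S2| = 16.
|S1∩S2|: x∈[3,5], y∈[2,8] → 2·6 = 12.
|S1 ∪ S2| = 40 − 12 = 28.00.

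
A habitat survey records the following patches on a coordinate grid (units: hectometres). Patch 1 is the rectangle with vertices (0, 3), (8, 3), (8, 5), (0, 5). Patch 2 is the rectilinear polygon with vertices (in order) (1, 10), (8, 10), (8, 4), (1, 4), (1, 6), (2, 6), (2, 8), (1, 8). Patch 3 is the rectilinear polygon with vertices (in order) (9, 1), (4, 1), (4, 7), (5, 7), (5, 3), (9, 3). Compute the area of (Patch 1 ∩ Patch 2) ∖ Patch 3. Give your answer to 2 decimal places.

|Patch 1 ∩ Patch 2| = 7.
|(Patch 1 ∩ Patch 2) ∩ Patch 3| = 1.
|(Patch 1 ∩ Patch 2) ∖ Patch 3| = 7 − 1 = 6.00.

6.00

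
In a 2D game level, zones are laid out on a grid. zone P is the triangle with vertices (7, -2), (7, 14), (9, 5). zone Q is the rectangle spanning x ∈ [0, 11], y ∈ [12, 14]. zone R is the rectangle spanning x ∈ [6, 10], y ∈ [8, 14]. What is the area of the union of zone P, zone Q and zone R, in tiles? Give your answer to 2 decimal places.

50.00

By inclusion–exclusion:
Individual areas: |zone P| = 16, |zone Q| = 22, |zone R| = 24.
|zone P∩zone Q| = 0.4444.
|zone P∩zone R| = 4.
|zone Q∩zone R|: x∈[6,10], y∈[12,14] → 4·2 = 8.
|zone P∩zone Q∩zone R| = 0.4444.
|zone P ∪ zone Q ∪ zone R| = 62 − 12.4444 + 0.4444 = 50.00.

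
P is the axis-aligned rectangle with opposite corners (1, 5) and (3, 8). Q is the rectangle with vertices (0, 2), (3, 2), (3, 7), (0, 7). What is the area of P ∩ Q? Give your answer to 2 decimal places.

4.00

|P∩Q|: x∈[1,3], y∈[5,7] → 2·2 = 4.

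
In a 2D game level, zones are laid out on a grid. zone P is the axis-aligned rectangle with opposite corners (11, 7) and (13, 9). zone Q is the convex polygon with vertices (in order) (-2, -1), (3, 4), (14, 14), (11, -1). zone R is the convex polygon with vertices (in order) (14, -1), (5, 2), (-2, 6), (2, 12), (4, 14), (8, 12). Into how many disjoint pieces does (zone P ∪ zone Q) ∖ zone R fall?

2

(zone P ∪ zone Q) ∖ zone R splits into 2 disjoint pieces (area 21.2787, area 31.5028).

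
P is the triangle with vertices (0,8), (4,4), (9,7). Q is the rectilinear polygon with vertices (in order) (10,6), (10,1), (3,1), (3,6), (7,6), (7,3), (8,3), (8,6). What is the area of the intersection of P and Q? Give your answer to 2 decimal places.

4.80

The intersection is the polygon with vertices (4,4), (3,5), (3,6), (7,6), (7,5.8).
By the shoelace formula its area is 4.80.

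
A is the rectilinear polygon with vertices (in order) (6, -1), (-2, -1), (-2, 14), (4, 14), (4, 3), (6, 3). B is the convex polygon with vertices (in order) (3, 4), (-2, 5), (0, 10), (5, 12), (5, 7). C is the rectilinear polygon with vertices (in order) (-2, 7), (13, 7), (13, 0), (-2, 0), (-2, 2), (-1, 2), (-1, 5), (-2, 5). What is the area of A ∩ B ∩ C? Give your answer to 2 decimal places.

The intersection is the polygon with vertices (3,4), (-1,4.8), (-1,5), (-2,5), (-1.2,7), (4,7), (4,5.5).
By the shoelace formula its area is 13.85.

13.85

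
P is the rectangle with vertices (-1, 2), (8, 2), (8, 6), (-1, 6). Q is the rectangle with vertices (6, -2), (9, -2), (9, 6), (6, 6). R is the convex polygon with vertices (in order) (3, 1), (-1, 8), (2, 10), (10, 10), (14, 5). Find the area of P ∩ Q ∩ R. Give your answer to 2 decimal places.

The intersection is the polygon with vertices (6,6), (8,6), (8,2.818), (6,2.091).
By the shoelace formula its area is 7.09.

7.09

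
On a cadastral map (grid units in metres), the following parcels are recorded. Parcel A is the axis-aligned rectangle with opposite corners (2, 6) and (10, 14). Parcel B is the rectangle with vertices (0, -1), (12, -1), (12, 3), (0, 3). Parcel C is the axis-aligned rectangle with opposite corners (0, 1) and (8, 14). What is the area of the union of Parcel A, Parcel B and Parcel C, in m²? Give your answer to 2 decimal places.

By inclusion–exclusion:
Individual areas: |Parcel A| = 64, |Parcel B| = 48, |Parcel C| = 104.
|Parcel A∩Parcel B| = 0 (no overlap).
|Parcel A∩Parcel C|: x∈[2,8], y∈[6,14] → 6·8 = 48.
|Parcel B∩Parcel C|: x∈[0,8], y∈[1,3] → 8·2 = 16.
|Parcel A∩Parcel B∩Parcel C| = 0.
|Parcel A ∪ Parcel B ∪ Parcel C| = 216 − 64 + 0 = 152.00.

152.00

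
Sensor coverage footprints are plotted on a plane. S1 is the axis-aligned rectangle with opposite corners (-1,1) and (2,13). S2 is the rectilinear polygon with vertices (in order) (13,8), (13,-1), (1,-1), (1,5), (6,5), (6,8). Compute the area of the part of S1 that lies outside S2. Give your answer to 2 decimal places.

|S1| = 36, |S1∩S2| = 4.
|S1 ∖ S2| = |S1| − |S1∩S2| = 36 − 4 = 32.00.

32.00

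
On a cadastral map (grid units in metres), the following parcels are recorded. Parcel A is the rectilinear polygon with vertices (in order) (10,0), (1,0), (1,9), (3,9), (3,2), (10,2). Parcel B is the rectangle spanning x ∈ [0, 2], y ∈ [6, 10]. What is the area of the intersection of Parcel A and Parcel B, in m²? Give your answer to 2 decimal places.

3.00

The intersection is the polygon with vertices (1,9), (2,9), (2,6), (1,6).
By the shoelace formula its area is 3.00.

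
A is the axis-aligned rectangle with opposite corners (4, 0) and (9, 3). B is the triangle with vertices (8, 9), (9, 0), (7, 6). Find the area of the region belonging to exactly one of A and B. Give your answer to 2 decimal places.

19.00

|A| = 15, |B| = 6, |A∩B| = 1.
|A △ B| = |A| + |B| − 2·|A∩B| = 15 + 6 − 2 = 19.00.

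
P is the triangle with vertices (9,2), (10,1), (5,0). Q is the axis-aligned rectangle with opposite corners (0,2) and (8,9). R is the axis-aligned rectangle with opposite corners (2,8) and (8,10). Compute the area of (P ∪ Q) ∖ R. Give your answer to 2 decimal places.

|P ∪ Q| = 59.
|(P ∪ Q) ∩ R| = 6.
|(P ∪ Q) ∖ R| = 59 − 6 = 53.00.

53.00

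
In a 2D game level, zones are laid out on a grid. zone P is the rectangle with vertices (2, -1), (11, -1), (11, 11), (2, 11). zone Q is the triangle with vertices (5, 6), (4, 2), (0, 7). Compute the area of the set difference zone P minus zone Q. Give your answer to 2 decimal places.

99.60

|zone P| = 108, |zone P∩zone Q| = 8.4.
|zone P ∖ zone Q| = |zone P| − |zone P∩zone Q| = 108 − 8.4 = 99.60.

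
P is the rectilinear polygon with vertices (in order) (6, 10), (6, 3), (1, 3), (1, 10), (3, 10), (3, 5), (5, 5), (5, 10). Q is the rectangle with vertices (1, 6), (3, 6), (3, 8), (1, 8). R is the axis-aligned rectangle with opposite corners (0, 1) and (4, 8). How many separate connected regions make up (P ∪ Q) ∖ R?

2

(P ∪ Q) ∖ R splits into 2 disjoint pieces (area 9, area 4).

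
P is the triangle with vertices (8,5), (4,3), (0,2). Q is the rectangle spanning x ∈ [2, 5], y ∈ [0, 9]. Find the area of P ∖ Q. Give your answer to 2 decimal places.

|P| = 2, |P∩Q| = 1.1875.
|P ∖ Q| = |P| − |P∩Q| = 2 − 1.1875 = 0.81.

0.81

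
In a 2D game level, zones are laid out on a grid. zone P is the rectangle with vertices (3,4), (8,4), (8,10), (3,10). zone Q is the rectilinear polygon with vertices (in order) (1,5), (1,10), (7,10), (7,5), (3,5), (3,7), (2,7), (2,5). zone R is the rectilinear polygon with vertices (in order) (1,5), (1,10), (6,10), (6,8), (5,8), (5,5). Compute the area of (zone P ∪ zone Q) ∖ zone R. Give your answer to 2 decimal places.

|zone P ∪ zone Q| = 38.
|(zone P ∪ zone Q) ∩ zone R| = 20.
|(zone P ∪ zone Q) ∖ zone R| = 38 − 20 = 18.00.

18.00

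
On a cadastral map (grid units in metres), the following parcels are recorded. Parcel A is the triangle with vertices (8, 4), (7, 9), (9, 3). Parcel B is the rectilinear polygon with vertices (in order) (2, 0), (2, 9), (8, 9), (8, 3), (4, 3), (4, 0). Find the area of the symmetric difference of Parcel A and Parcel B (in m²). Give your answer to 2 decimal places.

|Parcel A| = 2, |Parcel B| = 42, |Parcel A∩Parcel B| = 1.
|Parcel A △ Parcel B| = |Parcel A| + |Parcel B| − 2·|Parcel A∩Parcel B| = 2 + 42 − 2 = 42.00.

42.00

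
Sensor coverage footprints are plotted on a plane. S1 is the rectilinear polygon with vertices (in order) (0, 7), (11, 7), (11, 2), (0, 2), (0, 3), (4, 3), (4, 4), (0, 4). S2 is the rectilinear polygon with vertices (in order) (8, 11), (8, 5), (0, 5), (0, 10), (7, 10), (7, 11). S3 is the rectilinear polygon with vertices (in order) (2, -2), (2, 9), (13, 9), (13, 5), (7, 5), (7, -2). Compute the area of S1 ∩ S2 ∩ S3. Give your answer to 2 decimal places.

12.00

The intersection is the polygon with vertices (8,5), (7,5), (2,5), (2,7), (8,7).
By the shoelace formula its area is 12.00.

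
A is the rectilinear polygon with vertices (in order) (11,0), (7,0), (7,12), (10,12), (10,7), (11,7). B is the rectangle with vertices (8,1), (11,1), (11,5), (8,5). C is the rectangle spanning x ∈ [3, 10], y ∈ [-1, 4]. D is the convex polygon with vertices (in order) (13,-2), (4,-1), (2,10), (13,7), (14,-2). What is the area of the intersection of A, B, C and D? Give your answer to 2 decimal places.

6.00

The intersection is the polygon with vertices (8,4), (10,4), (10,1), (8,1).
By the shoelace formula its area is 6.00.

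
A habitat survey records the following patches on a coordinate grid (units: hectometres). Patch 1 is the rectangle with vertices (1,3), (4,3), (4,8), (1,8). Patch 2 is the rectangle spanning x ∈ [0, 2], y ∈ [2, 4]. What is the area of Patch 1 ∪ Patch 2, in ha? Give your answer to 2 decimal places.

By inclusion–exclusion:
Individual areas: |Patch 1| = 15, |Patch 2| = 4.
|Patch 1∩Patch 2|: x∈[1,2], y∈[3,4] → 1·1 = 1.
|Patch 1 ∪ Patch 2| = 19 − 1 = 18.00.

18.00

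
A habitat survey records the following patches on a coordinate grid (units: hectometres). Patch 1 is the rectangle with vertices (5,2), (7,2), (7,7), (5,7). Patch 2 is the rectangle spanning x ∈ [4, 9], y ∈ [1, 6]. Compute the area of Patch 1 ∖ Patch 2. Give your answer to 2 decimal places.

|Patch 1∩Patch 2|: x∈[5,7], y∈[2,6] → 2·4 = 8.
|Patch 1| = 10.
|Patch 1 ∖ Patch 2| = |Patch 1| − |Patch 1∩Patch 2| = 10 − 8 = 2.00.

2.00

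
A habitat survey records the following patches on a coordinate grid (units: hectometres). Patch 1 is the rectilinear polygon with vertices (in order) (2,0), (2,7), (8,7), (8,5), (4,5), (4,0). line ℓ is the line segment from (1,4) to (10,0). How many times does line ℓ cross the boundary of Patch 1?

2

The segment meets the boundary at (4,2.667), (2,3.556).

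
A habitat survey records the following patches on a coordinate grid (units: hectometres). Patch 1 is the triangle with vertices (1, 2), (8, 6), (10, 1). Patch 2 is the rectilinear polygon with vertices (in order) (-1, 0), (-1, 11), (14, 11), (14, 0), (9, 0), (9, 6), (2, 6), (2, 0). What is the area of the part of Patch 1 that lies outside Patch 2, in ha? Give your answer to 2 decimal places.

|Patch 1| = 21.5, |Patch 1∩Patch 2| = 1.5357.
|Patch 1 ∖ Patch 2| = |Patch 1| − |Patch 1∩Patch 2| = 21.5 − 1.5357 = 19.96.

19.96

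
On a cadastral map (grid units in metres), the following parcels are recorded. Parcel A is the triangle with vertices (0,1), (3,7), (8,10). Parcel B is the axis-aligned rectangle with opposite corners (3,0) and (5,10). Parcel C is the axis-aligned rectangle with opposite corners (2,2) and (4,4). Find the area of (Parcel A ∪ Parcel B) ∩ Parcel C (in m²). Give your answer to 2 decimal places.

2.25

|Parcel A ∪ Parcel B| = 26.3.
|(Parcel A ∪ Parcel B) ∩ Parcel C| = 2.25.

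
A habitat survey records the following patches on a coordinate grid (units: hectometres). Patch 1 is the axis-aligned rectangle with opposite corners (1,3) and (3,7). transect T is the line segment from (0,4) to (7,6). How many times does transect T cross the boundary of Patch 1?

The segment meets the boundary at (3,4.857), (1,4.286).

2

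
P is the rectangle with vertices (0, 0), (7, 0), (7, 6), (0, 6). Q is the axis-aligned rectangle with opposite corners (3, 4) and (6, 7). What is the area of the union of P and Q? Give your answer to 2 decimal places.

45.00

By inclusion–exclusion:
Individual areas: |P| = 42, |Q| = 9.
|P∩Q|: x∈[3,6], y∈[4,6] → 3·2 = 6.
|P ∪ Q| = 51 − 6 = 45.00.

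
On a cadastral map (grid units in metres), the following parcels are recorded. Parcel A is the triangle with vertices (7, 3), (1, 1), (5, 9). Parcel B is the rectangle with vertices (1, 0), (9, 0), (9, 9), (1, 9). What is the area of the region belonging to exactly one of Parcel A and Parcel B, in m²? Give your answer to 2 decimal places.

52.00

|Parcel A| = 20, |Parcel B| = 72, |Parcel A∩Parcel B| = 20.
|Parcel A △ Parcel B| = |Parcel A| + |Parcel B| − 2·|Parcel A∩Parcel B| = 20 + 72 − 40 = 52.00.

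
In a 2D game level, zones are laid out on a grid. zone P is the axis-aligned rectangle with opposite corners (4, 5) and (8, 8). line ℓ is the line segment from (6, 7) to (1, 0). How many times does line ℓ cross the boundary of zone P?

The segment meets the boundary at (4.571,5).

1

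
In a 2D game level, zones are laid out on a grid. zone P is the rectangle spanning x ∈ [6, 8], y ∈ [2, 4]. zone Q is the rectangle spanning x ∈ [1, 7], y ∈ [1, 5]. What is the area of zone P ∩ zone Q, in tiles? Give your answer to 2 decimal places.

|zone P∩zone Q|: x∈[6,7], y∈[2,4] → 1·2 = 2.

2.00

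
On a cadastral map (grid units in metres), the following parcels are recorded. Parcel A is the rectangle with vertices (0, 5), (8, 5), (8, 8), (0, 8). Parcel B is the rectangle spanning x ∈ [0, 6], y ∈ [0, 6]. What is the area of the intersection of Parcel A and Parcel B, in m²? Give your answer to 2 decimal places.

6.00

|Parcel A∩Parcel B|: x∈[0,6], y∈[5,6] → 6·1 = 6.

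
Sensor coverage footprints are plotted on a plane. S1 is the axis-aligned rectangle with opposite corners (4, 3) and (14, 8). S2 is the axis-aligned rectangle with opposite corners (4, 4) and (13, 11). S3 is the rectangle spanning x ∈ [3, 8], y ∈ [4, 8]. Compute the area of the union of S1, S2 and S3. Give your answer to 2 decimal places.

By inclusion–exclusion:
Individual areas: |S1| = 50, |S2| = 63, |S3| = 20.
|S1∩S2|: x∈[4,13], y∈[4,8] → 9·4 = 36.
|S1∩S3|: x∈[4,8], y∈[4,8] → 4·4 = 16.
|S2∩S3|: x∈[4,8], y∈[4,8] → 4·4 = 16.
|S1∩S2∩S3| = 16.
|S1 ∪ S2 ∪ S3| = 133 − 68 + 16 = 81.00.

81.00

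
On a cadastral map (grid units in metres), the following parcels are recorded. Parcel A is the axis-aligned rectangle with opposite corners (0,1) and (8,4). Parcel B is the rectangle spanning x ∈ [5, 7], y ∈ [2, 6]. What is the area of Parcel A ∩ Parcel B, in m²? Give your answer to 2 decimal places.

4.00

|Parcel A∩Parcel B|: x∈[5,7], y∈[2,4] → 2·2 = 4.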